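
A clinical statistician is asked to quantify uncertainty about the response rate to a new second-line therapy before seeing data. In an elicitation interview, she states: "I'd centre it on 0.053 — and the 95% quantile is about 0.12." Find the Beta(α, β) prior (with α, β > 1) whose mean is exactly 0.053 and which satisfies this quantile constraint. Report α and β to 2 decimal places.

With mean 0.053 fixed, write α = 0.053s, β = 0.947s where s = α+β.
Need P(θ < 0.12) = 0.95 under Beta(0.053s, 0.947s). Normal approximation: (q−m)/√(m(1−m)/s) ≈ z_{0.95} = 1.64, so s ≈ 0.053·0.947·(1.64)²/(0.12−0.053)² = 30.3.
At s = 30.3: P(θ<0.12) ≈ 0.930. Adjusting to match 0.95 gives s ≈ 40.62.
So α = 0.053·40.62 ≈ 2.15, β = 0.947·40.62 ≈ 38.47.

α ≈ 2.15, β ≈ 38.47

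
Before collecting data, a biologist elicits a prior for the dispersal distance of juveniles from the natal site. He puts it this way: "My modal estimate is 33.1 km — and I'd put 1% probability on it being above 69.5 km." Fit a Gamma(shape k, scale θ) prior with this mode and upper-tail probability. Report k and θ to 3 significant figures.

Gamma(k,θ) with k>1 has mode (k−1)θ, so θ = 33.1/(k−1).
Need P(X < 69.5) = 0.99 with θ tied to k this way. Start at k = 2, θ = 33.1: P(X<69.5) ≈ 0.620.
Too low — raise k to concentrate. Iterating converges to k ≈ 9.84.
Then θ = 33.1/(9.84−1) ≈ 3.74.

k ≈ 9.84, θ ≈ 3.74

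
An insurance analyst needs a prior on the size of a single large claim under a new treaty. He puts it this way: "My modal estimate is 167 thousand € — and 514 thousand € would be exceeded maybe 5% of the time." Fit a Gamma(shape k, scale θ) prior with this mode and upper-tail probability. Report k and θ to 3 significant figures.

k ≈ 3.09, θ ≈ 80

Gamma(k,θ) with k>1 has mode (k−1)θ, so θ = 167/(k−1).
Need P(X < 514) = 0.95 with θ tied to k this way. Start at k = 2, θ = 167: P(X<514) ≈ 0.812.
Too low — raise k to concentrate. Iterating converges to k ≈ 3.09.
Then θ = 167/(3.09−1) ≈ 80.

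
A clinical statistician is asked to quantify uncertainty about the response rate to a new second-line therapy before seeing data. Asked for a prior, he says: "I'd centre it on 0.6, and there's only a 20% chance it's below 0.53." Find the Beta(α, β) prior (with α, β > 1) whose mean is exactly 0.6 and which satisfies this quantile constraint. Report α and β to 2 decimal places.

α ≈ 20.54, β ≈ 13.70

With mean 0.6 fixed, write α = 0.6s, β = 0.4s where s = α+β.
Need P(θ < 0.53) = 0.2 under Beta(0.6s, 0.4s). Normal approximation: (q−m)/√(m(1−m)/s) ≈ z_{0.2} = -0.842, so s ≈ 0.6·0.4·(-0.842)²/(0.53−0.6)² = 34.7.
At s = 34.7: P(θ<0.53) ≈ 0.199. Adjusting to match 0.2 gives s ≈ 34.24.
So α = 0.6·34.24 ≈ 20.54, β = 0.4·34.24 ≈ 13.70.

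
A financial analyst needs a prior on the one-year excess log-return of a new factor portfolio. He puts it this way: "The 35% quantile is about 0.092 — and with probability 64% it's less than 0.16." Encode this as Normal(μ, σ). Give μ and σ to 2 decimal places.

μ = 0.13, σ = 0.09

For Normal(μ,σ), the p-quantile is μ + z_p·σ. Here z_{0.35} = -0.3853, z_{0.64} = 0.3585.
So 0.092 = μ − 0.3853σ and 0.16 = μ + 0.3585σ.
Subtracting: σ = (0.16 − 0.092)/(0.3585 − (-0.3853)) = 0.09.
Then μ = 0.092 − (-0.3853)·0.09 = 0.13.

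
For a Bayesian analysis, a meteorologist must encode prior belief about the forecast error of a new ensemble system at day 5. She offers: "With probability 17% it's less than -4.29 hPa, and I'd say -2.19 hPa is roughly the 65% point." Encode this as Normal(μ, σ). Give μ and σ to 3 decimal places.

μ = -2.794, σ = 1.568

For Normal(μ,σ), the p-quantile is μ + z_p·σ. Here z_{0.17} = -0.9542, z_{0.65} = 0.3853.
So -4.29 = μ − 0.9542σ and -2.19 = μ + 0.3853σ.
Subtracting: σ = (-2.19 − -4.29)/(0.3853 − (-0.9542)) = 1.568.
Then μ = -4.29 − (-0.9542)·1.568 = -2.794.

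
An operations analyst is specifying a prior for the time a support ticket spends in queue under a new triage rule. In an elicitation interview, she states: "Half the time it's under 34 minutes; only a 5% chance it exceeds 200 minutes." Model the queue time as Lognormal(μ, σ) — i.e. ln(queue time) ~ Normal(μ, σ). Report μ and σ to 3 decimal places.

μ ≈ 3.526, σ ≈ 1.077

If T ~ Lognormal(μ,σ) then ln T ~ Normal(μ,σ), so the p-quantile of ln T is μ + z_p·σ.
ln(34) = 3.526 and ln(200) = 5.298; z_{0.5} = 0, z_{0.95} = 1.645.
σ = (5.298 − 3.526)/(1.645 − (0)) = 1.077.
μ = 3.526 − (0)·1.077 = 3.526.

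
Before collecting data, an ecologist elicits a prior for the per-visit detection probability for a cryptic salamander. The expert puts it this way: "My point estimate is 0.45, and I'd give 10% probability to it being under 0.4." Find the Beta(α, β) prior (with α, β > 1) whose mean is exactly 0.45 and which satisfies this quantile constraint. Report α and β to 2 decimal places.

α ≈ 72.63, β ≈ 88.77

With mean 0.45 fixed, write α = 0.45s, β = 0.55s where s = α+β.
Need P(θ < 0.4) = 0.1 under Beta(0.45s, 0.55s). Normal approximation: (q−m)/√(m(1−m)/s) ≈ z_{0.1} = -1.28, so s ≈ 0.45·0.55·(-1.28)²/(0.4−0.45)² = 162.6.
At s = 162.6: P(θ<0.4) ≈ 0.099. Adjusting to match 0.1 gives s ≈ 161.39.
So α = 0.45·161.39 ≈ 72.63, β = 0.55·161.39 ≈ 88.77.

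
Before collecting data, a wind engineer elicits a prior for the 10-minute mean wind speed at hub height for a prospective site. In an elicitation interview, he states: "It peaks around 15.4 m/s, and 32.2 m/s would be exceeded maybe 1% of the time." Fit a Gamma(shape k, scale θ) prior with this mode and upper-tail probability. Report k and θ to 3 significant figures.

k ≈ 9.95, θ ≈ 1.72

Gamma(k,θ) with k>1 has mode (k−1)θ, so θ = 15.4/(k−1).
Need P(X < 32.2) = 0.99 with θ tied to k this way. Start at k = 2, θ = 15.4: P(X<32.2) ≈ 0.618.
Too low — raise k to concentrate. Iterating converges to k ≈ 9.95.
Then θ = 15.4/(9.95−1) ≈ 1.72.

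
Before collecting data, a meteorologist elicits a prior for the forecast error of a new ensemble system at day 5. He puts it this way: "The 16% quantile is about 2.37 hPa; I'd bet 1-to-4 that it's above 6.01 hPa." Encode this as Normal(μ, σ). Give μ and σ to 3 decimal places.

The p-quantile of Normal(μ,σ) is μ + z_p·σ, with z_{0.16} = -0.9945 and z_{0.8} = 0.8416.
Eliminate σ: μ = (z₂·x₁ − z₁·x₂)/(z₂ − z₁) = (0.8416·2.37 − (-0.9945)·6.01)/1.836 = 4.341.
Then σ = (x₂ − x₁)/(z₂ − z₁) = (6.01 − 2.37)/1.836 = 1.982.

μ = 4.341, σ = 1.982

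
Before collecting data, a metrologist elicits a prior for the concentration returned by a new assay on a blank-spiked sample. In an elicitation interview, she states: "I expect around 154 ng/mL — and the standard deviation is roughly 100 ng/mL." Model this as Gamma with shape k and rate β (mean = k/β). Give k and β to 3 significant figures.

k ≈ 2.37, β ≈ 0.0154

For Gamma(k, rate β): mean = k/β, variance = k/β², so CV = 1/√k.
CV = SD/mean = 100/154 = 0.6494, hence k = 1/CV² = 2.37.
Then β = k/mean = 2.37/154 = 0.0154.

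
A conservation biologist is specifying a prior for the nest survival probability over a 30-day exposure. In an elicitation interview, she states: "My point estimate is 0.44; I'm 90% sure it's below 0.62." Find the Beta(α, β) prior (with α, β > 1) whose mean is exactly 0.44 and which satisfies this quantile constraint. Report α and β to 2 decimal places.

With mean 0.44 fixed, write α = 0.44s, β = 0.56s where s = α+β.
Need P(θ < 0.62) = 0.9 under Beta(0.44s, 0.56s). Normal approximation: (q−m)/√(m(1−m)/s) ≈ z_{0.9} = 1.28, so s ≈ 0.44·0.56·(1.28)²/(0.62−0.44)² = 12.5.
At s = 12.5: P(θ<0.62) ≈ 0.900. Adjusting to match 0.9 gives s ≈ 12.44.
So α = 0.44·12.44 ≈ 5.47, β = 0.56·12.44 ≈ 6.97.

α ≈ 5.47, β ≈ 6.97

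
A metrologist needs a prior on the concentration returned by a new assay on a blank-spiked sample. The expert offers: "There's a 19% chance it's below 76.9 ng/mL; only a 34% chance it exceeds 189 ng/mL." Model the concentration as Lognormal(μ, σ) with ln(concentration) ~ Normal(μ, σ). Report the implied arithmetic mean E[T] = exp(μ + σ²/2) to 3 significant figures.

E[T] ≈ 181 ng/mL

If T ~ Lognormal(μ,σ) then ln T ~ Normal(μ,σ), so the p-quantile of ln T is μ + z_p·σ.
ln(76.9) = 4.343 and ln(189) = 5.242; z_{0.19} = -0.8779, z_{0.66} = 0.4125.
σ = (5.242 − 4.343)/(0.4125 − (-0.8779)) = 0.697.
μ = 4.343 − (-0.8779)·0.697 = 4.954.
E[T] = exp(μ + σ²/2) = exp(4.954 + 0.2428) = 181 ng/mL.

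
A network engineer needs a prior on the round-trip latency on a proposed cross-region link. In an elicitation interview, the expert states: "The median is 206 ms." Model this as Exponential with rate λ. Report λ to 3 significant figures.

Exponential median = ln 2 / λ, so λ = ln 2 / 206.0 = 0.00336.

λ ≈ 0.00336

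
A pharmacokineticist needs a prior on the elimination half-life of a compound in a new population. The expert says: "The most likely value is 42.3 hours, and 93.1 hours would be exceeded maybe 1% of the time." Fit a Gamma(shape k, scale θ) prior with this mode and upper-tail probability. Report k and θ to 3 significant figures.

Gamma(k,θ) with k>1 has mode (k−1)θ, so θ = 42.3/(k−1).
Need P(X < 93.1) = 0.99 with θ tied to k this way. Start at k = 2, θ = 42.3: P(X<93.1) ≈ 0.646.
Too low — raise k to concentrate. Iterating converges to k ≈ 8.75.
Then θ = 42.3/(8.75−1) ≈ 5.46.

k ≈ 8.75, θ ≈ 5.46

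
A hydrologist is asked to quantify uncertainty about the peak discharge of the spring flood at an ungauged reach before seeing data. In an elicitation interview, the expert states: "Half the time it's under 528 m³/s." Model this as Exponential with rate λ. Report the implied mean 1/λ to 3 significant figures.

mean ≈ 762 m³/s

Exponential median = ln 2 / λ, so λ = ln 2 / 528.0 = 0.00131.
Mean = 1/λ = 762 m³/s.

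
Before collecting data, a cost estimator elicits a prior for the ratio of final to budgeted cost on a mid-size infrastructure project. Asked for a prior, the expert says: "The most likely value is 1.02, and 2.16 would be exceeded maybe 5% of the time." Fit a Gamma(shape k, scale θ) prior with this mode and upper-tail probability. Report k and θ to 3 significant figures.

Gamma(k,θ) with k>1 has mode (k−1)θ, so θ = 1.02/(k−1).
Need P(X < 2.16) = 0.95 with θ tied to k this way. Start at k = 2, θ = 1.02: P(X<2.16) ≈ 0.625.
Too low — raise k to concentrate. Iterating converges to k ≈ 5.9.
Then θ = 1.02/(5.9−1) ≈ 0.208.

k ≈ 5.9, θ ≈ 0.208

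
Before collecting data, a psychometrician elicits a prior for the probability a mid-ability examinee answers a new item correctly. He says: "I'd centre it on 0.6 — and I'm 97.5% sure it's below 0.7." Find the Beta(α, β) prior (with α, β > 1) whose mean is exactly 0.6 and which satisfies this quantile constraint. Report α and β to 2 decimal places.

α ≈ 52.10, β ≈ 34.73

With mean 0.6 fixed, write α = 0.6s, β = 0.4s where s = α+β.
Need P(θ < 0.7) = 0.975 under Beta(0.6s, 0.4s). Normal approximation: (q−m)/√(m(1−m)/s) ≈ z_{0.975} = 1.96, so s ≈ 0.6·0.4·(1.96)²/(0.7−0.6)² = 92.2.
At s = 92.2: P(θ<0.7) ≈ 0.978. Adjusting to match 0.975 gives s ≈ 86.83.
So α = 0.6·86.83 ≈ 52.10, β = 0.4·86.83 ≈ 34.73.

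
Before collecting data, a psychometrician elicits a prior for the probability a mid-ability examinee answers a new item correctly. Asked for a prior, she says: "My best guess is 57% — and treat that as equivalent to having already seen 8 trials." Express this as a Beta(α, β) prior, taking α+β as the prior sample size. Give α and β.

Under the effective-sample-size interpretation, Beta(α, β) has prior mean α/(α+β) and prior sample size α+β.
So α+β = 8 and α/(α+β) = 0.57, giving α = 0.57·8 = 4.56 and β = 8 − 4.56 = 3.44.

α = 4.56, β = 3.44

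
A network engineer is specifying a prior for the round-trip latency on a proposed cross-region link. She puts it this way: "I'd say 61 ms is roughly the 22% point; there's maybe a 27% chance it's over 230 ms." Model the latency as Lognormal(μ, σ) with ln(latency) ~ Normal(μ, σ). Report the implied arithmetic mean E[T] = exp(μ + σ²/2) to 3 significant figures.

E[T] ≈ 202 ms

If T ~ Lognormal(μ,σ) then ln T ~ Normal(μ,σ), so the p-quantile of ln T is μ + z_p·σ.
ln(61) = 4.111 and ln(230) = 5.438; z_{0.22} = -0.7722, z_{0.73} = 0.6128.
σ = (5.438 − 4.111)/(0.6128 − (-0.7722)) = 0.958.
μ = 4.111 − (-0.7722)·0.958 = 4.851.
E[T] = exp(μ + σ²/2) = exp(4.851 + 0.4591) = 202 ms.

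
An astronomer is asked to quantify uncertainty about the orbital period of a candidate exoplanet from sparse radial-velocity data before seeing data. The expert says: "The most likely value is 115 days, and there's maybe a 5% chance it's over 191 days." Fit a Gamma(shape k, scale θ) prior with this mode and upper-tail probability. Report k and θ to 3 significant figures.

k ≈ 11.9, θ ≈ 10.6

Gamma(k,θ) with k>1 has mode (k−1)θ, so θ = 115/(k−1).
Need P(X < 191) = 0.95 with θ tied to k this way. Start at k = 2, θ = 115: P(X<191) ≈ 0.495.
Too low — raise k to concentrate. Iterating converges to k ≈ 11.9.
Then θ = 115/(11.9−1) ≈ 10.6.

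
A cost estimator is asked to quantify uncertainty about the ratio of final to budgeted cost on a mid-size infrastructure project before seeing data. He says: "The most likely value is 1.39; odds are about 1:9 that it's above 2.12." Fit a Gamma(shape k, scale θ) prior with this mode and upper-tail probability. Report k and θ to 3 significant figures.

Gamma(k,θ) with k>1 has mode (k−1)θ, so θ = 1.39/(k−1).
Need P(X < 2.12) = 0.9 with θ tied to k this way. Start at k = 2, θ = 1.39: P(X<2.12) ≈ 0.451.
Too low — raise k to concentrate. Iterating converges to k ≈ 11.5.
Then θ = 1.39/(11.5−1) ≈ 0.133.

k ≈ 11.5, θ ≈ 0.133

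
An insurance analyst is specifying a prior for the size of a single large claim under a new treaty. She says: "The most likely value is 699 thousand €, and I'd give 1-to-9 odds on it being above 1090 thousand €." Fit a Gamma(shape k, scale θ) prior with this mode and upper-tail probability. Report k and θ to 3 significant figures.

Gamma(k,θ) with k>1 has mode (k−1)θ, so θ = 699/(k−1).
Need P(X < 1090) = 0.9 with θ tied to k this way. Start at k = 2, θ = 699: P(X<1090) ≈ 0.462.
Too low — raise k to concentrate. Iterating converges to k ≈ 10.5.
Then θ = 699/(10.5−1) ≈ 73.7.

k ≈ 10.5, θ ≈ 73.7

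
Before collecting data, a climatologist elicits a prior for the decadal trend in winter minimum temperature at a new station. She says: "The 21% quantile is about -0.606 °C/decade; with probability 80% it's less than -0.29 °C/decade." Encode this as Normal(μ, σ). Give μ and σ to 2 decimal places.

μ = -0.45, σ = 0.19

For Normal(μ,σ), the p-quantile is μ + z_p·σ. Here z_{0.21} = -0.8064, z_{0.8} = 0.8416.
So -0.606 = μ − 0.8064σ and -0.29 = μ + 0.8416σ.
Subtracting: σ = (-0.29 − -0.606)/(0.8416 − (-0.8064)) = 0.19.
Then μ = -0.606 − (-0.8064)·0.19 = -0.45.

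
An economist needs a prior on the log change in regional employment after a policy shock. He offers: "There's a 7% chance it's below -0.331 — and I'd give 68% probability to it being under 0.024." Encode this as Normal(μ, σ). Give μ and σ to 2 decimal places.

For Normal(μ,σ), the p-quantile is μ + z_p·σ. Here z_{0.07} = -1.476, z_{0.68} = 0.4677.
So -0.331 = μ − 1.476σ and 0.024 = μ + 0.4677σ.
Subtracting: σ = (0.024 − -0.331)/(0.4677 − (-1.476)) = 0.18.
Then μ = -0.331 − (-1.476)·0.18 = -0.06.

μ = -0.06, σ = 0.18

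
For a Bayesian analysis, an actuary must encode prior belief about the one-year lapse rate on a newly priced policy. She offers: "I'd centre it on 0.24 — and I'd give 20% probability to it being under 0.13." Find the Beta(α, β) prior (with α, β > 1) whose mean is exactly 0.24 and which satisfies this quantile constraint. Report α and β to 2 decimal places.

α ≈ 2.65, β ≈ 8.38

With mean 0.24 fixed, write α = 0.24s, β = 0.76s where s = α+β.
Need P(θ < 0.13) = 0.2 under Beta(0.24s, 0.76s). Normal approximation: (q−m)/√(m(1−m)/s) ≈ z_{0.2} = -0.842, so s ≈ 0.24·0.76·(-0.842)²/(0.13−0.24)² = 10.7.
At s = 10.7: P(θ<0.13) ≈ 0.205. Adjusting to match 0.2 gives s ≈ 11.03.
So α = 0.24·11.03 ≈ 2.65, β = 0.76·11.03 ≈ 8.38.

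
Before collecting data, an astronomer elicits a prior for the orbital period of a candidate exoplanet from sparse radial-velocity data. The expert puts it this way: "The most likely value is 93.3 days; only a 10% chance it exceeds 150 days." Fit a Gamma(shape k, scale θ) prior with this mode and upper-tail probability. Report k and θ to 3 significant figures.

k ≈ 9.34, θ ≈ 11.2

Gamma(k,θ) with k>1 has mode (k−1)θ, so θ = 93.3/(k−1).
Need P(X < 150) = 0.9 with θ tied to k this way. Start at k = 2, θ = 93.3: P(X<150) ≈ 0.478.
Too low — raise k to concentrate. Iterating converges to k ≈ 9.34.
Then θ = 93.3/(9.34−1) ≈ 11.2.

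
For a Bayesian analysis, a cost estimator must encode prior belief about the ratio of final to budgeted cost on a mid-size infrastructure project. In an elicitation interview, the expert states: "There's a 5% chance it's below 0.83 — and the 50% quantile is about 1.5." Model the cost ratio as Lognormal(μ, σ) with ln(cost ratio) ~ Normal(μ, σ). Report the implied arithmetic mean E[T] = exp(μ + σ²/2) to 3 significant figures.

E[T] ≈ 1.6

If T ~ Lognormal(μ,σ) then ln T ~ Normal(μ,σ), so the p-quantile of ln T is μ + z_p·σ.
ln(0.83) = -0.1863 and ln(1.5) = 0.4055; z_{0.05} = -1.645, z_{0.5} = 0.
σ = (0.4055 − -0.1863)/(0 − (-1.645)) = 0.360.
μ = -0.1863 − (-1.645)·0.360 = 0.405.
E[T] = exp(μ + σ²/2) = exp(0.405 + 0.0647) = 1.6.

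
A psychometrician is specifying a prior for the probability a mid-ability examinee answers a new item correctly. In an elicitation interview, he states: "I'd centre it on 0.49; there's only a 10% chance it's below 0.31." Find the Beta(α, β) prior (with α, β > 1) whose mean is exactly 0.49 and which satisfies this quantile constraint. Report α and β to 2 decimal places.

α ≈ 6.01, β ≈ 6.25

With mean 0.49 fixed, write α = 0.49s, β = 0.51s where s = α+β.
Need P(θ < 0.31) = 0.1 under Beta(0.49s, 0.51s). Normal approximation: (q−m)/√(m(1−m)/s) ≈ z_{0.1} = -1.28, so s ≈ 0.49·0.51·(-1.28)²/(0.31−0.49)² = 12.7.
At s = 12.7: P(θ<0.31) ≈ 0.096. Adjusting to match 0.1 gives s ≈ 12.26.
So α = 0.49·12.26 ≈ 6.01, β = 0.51·12.26 ≈ 6.25.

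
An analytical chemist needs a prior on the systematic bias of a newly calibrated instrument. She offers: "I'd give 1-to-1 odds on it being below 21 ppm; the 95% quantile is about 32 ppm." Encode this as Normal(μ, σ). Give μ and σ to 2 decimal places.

For Normal(μ,σ), the p-quantile is μ + z_p·σ. Here z_{0.5} = 0, z_{0.95} = 1.645.
So 21 = μ + 0σ and 32 = μ + 1.645σ.
Subtracting: σ = (32 − 21)/(1.645 − (0)) = 6.69.
Then μ = 21 − (0)·6.69 = 21.00.

μ = 21.00, σ = 6.69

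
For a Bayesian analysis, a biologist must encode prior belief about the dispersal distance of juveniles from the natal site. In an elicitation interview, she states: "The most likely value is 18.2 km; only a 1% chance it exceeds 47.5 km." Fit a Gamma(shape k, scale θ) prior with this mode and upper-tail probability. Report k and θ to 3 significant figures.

k ≈ 6.05, θ ≈ 3.6

Gamma(k,θ) with k>1 has mode (k−1)θ, so θ = 18.2/(k−1).
Need P(X < 47.5) = 0.99 with θ tied to k this way. Start at k = 2, θ = 18.2: P(X<47.5) ≈ 0.735.
Too low — raise k to concentrate. Iterating converges to k ≈ 6.05.
Then θ = 18.2/(6.05−1) ≈ 3.6.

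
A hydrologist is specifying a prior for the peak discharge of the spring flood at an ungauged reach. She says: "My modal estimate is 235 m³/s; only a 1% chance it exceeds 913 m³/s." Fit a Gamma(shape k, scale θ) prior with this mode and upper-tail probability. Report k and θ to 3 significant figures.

k ≈ 3.29, θ ≈ 103

Gamma(k,θ) with k>1 has mode (k−1)θ, so θ = 235/(k−1).
Need P(X < 913) = 0.99 with θ tied to k this way. Start at k = 2, θ = 235: P(X<913) ≈ 0.900.
Too low — raise k to concentrate. Iterating converges to k ≈ 3.29.
Then θ = 235/(3.29−1) ≈ 103.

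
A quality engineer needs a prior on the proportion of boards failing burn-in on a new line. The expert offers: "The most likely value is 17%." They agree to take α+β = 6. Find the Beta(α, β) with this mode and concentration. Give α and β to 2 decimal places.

α = 1.68, β = 4.32

For α,β > 1 the Beta mode is (α−1)/(α+β−2). With α+β = 6, the mode is (α−1)/4.
Set (α−1)/4 = 0.17 → α = 1 + 0.17·4 = 1.68.
β = 6 − α = 4.32.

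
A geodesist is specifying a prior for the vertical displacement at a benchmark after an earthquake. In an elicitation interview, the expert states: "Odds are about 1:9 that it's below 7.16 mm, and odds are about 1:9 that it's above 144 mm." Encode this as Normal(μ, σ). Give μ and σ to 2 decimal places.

The p-quantile of Normal(μ,σ) is μ + z_p·σ, with z_{0.1} = -1.282 and z_{0.9} = 1.282.
Eliminate σ: μ = (z₂·x₁ − z₁·x₂)/(z₂ − z₁) = (1.282·7.16 − (-1.282)·144)/2.563 = 75.58.
Then σ = (x₂ − x₁)/(z₂ − z₁) = (144 − 7.16)/2.563 = 53.39.

μ = 75.58, σ = 53.39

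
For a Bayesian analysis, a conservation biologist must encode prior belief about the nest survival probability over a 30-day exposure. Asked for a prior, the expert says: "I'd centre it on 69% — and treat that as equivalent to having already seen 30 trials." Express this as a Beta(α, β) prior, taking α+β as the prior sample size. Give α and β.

Under the effective-sample-size interpretation, Beta(α, β) has prior mean α/(α+β) and prior sample size α+β.
So α+β = 30 and α/(α+β) = 0.69, giving α = 0.69·30 = 20.7 and β = 30 − 20.7 = 9.3.

α = 20.7, β = 9.3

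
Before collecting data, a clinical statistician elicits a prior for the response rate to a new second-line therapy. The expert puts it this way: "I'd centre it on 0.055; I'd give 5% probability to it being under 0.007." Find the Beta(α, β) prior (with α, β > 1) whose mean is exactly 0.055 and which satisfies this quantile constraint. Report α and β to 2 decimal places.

With mean 0.055 fixed, write α = 0.055s, β = 0.945s where s = α+β.
Need P(θ < 0.007) = 0.05 under Beta(0.055s, 0.945s). Normal approximation: (q−m)/√(m(1−m)/s) ≈ z_{0.05} = -1.64, so s ≈ 0.055·0.945·(-1.64)²/(0.007−0.055)² = 61.0.
At s = 61.0: P(θ<0.007) ≈ 0.004. Adjusting to match 0.05 gives s ≈ 27.93.
So α = 0.055·27.93 ≈ 1.54, β = 0.945·27.93 ≈ 26.39.

α ≈ 1.54, β ≈ 26.39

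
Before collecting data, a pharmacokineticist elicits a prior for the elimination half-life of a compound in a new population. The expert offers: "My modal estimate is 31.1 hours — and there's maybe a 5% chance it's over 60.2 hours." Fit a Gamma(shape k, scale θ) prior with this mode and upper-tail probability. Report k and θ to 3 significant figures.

k ≈ 7.37, θ ≈ 4.89

Gamma(k,θ) with k>1 has mode (k−1)θ, so θ = 31.1/(k−1).
Need P(X < 60.2) = 0.95 with θ tied to k this way. Start at k = 2, θ = 31.1: P(X<60.2) ≈ 0.576.
Too low — raise k to concentrate. Iterating converges to k ≈ 7.37.
Then θ = 31.1/(7.37−1) ≈ 4.89.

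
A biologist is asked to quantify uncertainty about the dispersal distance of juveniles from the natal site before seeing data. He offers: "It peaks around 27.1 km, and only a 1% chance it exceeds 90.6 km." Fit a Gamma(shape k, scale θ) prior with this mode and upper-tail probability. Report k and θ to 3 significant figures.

Gamma(k,θ) with k>1 has mode (k−1)θ, so θ = 27.1/(k−1).
Need P(X < 90.6) = 0.99 with θ tied to k this way. Start at k = 2, θ = 27.1: P(X<90.6) ≈ 0.847.
Too low — raise k to concentrate. Iterating converges to k ≈ 4.01.
Then θ = 27.1/(4.01−1) ≈ 9.01.

k ≈ 4.01, θ ≈ 9.01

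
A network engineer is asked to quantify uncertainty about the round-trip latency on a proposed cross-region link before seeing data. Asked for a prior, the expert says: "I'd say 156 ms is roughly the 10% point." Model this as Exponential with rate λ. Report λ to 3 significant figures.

P(T < 156.0) = 1 − e^(−λ·156.0) = 0.1, so λ = −ln(1−0.1)/156.0 = −ln(0.9)/156.0 = 0.000675.

λ ≈ 0.000675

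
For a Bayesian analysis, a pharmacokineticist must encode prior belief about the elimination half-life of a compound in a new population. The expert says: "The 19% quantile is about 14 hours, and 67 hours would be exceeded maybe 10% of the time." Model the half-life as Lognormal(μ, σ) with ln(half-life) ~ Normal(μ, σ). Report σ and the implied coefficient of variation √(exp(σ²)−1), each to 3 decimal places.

σ ≈ 0.725, CV ≈ 0.832

If T ~ Lognormal(μ,σ) then ln T ~ Normal(μ,σ), so the p-quantile of ln T is μ + z_p·σ.
ln(14) = 2.639 and ln(67) = 4.205; z_{0.19} = -0.8779, z_{0.9} = 1.282.
σ = (4.205 − 2.639)/(1.282 − (-0.8779)) = 0.725.
μ = 2.639 − (-0.8779)·0.725 = 3.276.
CV = √(exp(σ²)−1) = √(exp(0.5256)−1) = 0.832.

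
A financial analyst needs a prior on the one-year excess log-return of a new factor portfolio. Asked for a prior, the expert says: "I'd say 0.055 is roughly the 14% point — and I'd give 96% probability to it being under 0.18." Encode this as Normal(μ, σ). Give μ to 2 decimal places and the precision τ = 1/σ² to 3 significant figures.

For Normal(μ,σ), the p-quantile is μ + z_p·σ. Here z_{0.14} = -1.08, z_{0.96} = 1.751.
So 0.055 = μ − 1.08σ and 0.18 = μ + 1.751σ.
Subtracting: σ = (0.18 − 0.055)/(1.751 − (-1.08)) = 0.04.
Then μ = 0.055 − (-1.08)·0.04 = 0.10.
Precision τ = 1/σ² = 1/0.04415² = 513.

μ = 0.10, τ = 513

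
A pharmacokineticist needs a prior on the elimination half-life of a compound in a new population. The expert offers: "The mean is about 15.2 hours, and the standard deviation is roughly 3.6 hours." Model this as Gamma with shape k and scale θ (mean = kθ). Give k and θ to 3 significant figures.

For Gamma(k, scale θ): mean = kθ, variance = kθ², so CV = 1/√k.
CV = SD/mean = 3.6/15.2 = 0.2368, hence k = 1/CV² = 17.8.
Then θ = mean/k = 15.2/17.8 = 0.853.

k ≈ 17.8, θ ≈ 0.853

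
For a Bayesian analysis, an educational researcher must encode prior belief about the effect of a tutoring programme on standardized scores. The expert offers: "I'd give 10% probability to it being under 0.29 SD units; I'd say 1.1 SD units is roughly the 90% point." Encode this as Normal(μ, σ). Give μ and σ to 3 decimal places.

μ = 0.695, σ = 0.316

The p-quantile of Normal(μ,σ) is μ + z_p·σ, with z_{0.1} = -1.282 and z_{0.9} = 1.282.
Eliminate σ: μ = (z₂·x₁ − z₁·x₂)/(z₂ − z₁) = (1.282·0.29 − (-1.282)·1.1)/2.563 = 0.695.
Then σ = (x₂ − x₁)/(z₂ − z₁) = (1.1 − 0.29)/2.563 = 0.316.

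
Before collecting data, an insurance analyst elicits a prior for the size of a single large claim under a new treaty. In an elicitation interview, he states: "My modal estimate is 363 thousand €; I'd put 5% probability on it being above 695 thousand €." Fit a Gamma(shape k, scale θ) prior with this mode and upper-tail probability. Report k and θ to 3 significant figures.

Gamma(k,θ) with k>1 has mode (k−1)θ, so θ = 363/(k−1).
Need P(X < 695) = 0.95 with θ tied to k this way. Start at k = 2, θ = 363: P(X<695) ≈ 0.570.
Too low — raise k to concentrate. Iterating converges to k ≈ 7.59.
Then θ = 363/(7.59−1) ≈ 55.1.

k ≈ 7.59, θ ≈ 55.1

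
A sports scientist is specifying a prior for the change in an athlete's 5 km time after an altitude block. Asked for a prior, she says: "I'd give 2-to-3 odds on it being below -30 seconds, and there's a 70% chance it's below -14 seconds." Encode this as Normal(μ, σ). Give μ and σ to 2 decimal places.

The p-quantile of Normal(μ,σ) is μ + z_p·σ, with z_{0.4} = -0.2533 and z_{0.7} = 0.5244.
Eliminate σ: μ = (z₂·x₁ − z₁·x₂)/(z₂ − z₁) = (0.5244·-30 − (-0.2533)·-14)/0.7777 = -24.79.
Then σ = (x₂ − x₁)/(z₂ − z₁) = (-14 − -30)/0.7777 = 20.57.

μ = -24.79, σ = 20.57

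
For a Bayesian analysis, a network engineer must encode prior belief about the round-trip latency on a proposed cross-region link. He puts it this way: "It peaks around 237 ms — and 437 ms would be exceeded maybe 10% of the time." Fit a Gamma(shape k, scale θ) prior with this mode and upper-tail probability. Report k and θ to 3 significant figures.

Gamma(k,θ) with k>1 has mode (k−1)θ, so θ = 237/(k−1).
Need P(X < 437) = 0.9 with θ tied to k this way. Start at k = 2, θ = 237: P(X<437) ≈ 0.550.
Too low — raise k to concentrate. Iterating converges to k ≈ 6.1.
Then θ = 237/(6.1−1) ≈ 46.5.

k ≈ 6.1, θ ≈ 46.5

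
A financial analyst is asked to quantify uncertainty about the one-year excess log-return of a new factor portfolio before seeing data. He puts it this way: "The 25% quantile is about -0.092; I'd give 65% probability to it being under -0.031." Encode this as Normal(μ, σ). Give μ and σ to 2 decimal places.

μ = -0.05, σ = 0.06

The p-quantile of Normal(μ,σ) is μ + z_p·σ, with z_{0.25} = -0.6745 and z_{0.65} = 0.3853.
Eliminate σ: μ = (z₂·x₁ − z₁·x₂)/(z₂ − z₁) = (0.3853·-0.092 − (-0.6745)·-0.031)/1.06 = -0.05.
Then σ = (x₂ − x₁)/(z₂ − z₁) = (-0.031 − -0.092)/1.06 = 0.06.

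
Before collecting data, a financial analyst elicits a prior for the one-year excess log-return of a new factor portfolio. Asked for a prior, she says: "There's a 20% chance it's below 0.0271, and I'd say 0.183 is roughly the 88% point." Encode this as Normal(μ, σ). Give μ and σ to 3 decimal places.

μ = 0.092, σ = 0.077

For Normal(μ,σ), the p-quantile is μ + z_p·σ. Here z_{0.2} = -0.8416, z_{0.88} = 1.175.
So 0.0271 = μ − 0.8416σ and 0.183 = μ + 1.175σ.
Subtracting: σ = (0.183 − 0.0271)/(1.175 − (-0.8416)) = 0.077.
Then μ = 0.0271 − (-0.8416)·0.077 = 0.092.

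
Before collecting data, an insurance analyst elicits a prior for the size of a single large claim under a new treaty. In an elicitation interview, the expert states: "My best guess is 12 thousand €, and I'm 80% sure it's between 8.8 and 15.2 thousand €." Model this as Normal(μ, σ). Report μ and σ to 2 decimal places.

A symmetric 80% interval runs μ ± z·σ with z = 1.282.
Half-width = 3.2, so σ = 3.2/1.282 = 2.50.
μ is the stated best guess, 12.00.

μ = 12.00, σ = 2.50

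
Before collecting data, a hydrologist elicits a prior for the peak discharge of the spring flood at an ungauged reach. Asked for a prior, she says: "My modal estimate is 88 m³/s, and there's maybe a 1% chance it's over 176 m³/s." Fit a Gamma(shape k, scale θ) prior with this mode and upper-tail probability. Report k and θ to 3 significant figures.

k ≈ 11.2, θ ≈ 8.61

Gamma(k,θ) with k>1 has mode (k−1)θ, so θ = 88/(k−1).
Need P(X < 176) = 0.99 with θ tied to k this way. Start at k = 2, θ = 88: P(X<176) ≈ 0.594.
Too low — raise k to concentrate. Iterating converges to k ≈ 11.2.
Then θ = 88/(11.2−1) ≈ 8.61.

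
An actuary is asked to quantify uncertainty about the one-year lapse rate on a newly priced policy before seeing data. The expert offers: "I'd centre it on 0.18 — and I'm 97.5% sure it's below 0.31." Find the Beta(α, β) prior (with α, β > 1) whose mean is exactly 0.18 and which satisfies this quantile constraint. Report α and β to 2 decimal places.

With mean 0.18 fixed, write α = 0.18s, β = 0.82s where s = α+β.
Need P(θ < 0.31) = 0.975 under Beta(0.18s, 0.82s). Normal approximation: (q−m)/√(m(1−m)/s) ≈ z_{0.975} = 1.96, so s ≈ 0.18·0.82·(1.96)²/(0.31−0.18)² = 33.6.
At s = 33.6: P(θ<0.31) ≈ 0.963. Adjusting to match 0.975 gives s ≈ 40.79.
So α = 0.18·40.79 ≈ 7.34, β = 0.82·40.79 ≈ 33.44.

α ≈ 7.34, β ≈ 33.44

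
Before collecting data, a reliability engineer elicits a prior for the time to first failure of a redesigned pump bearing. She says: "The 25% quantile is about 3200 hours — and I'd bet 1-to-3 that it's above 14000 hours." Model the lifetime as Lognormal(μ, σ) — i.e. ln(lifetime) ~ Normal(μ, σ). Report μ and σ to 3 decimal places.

If T ~ Lognormal(μ,σ) then ln T ~ Normal(μ,σ), so the p-quantile of ln T is μ + z_p·σ.
ln(3200) = 8.071 and ln(14000) = 9.547; z_{0.25} = -0.6745, z_{0.75} = 0.6745.
σ = (9.547 − 8.071)/(0.6745 − (-0.6745)) = 1.094.
μ = 8.071 − (-0.6745)·1.094 = 8.809.

μ ≈ 8.809, σ ≈ 1.094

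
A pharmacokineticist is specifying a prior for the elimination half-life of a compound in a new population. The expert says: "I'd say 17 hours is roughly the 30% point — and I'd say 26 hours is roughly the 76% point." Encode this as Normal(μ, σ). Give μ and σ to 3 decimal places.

μ = 20.835, σ = 7.313

The p-quantile of Normal(μ,σ) is μ + z_p·σ, with z_{0.3} = -0.5244 and z_{0.76} = 0.7063.
Eliminate σ: μ = (z₂·x₁ − z₁·x₂)/(z₂ − z₁) = (0.7063·17 − (-0.5244)·26)/1.231 = 20.835.
Then σ = (x₂ − x₁)/(z₂ − z₁) = (26 − 17)/1.231 = 7.313.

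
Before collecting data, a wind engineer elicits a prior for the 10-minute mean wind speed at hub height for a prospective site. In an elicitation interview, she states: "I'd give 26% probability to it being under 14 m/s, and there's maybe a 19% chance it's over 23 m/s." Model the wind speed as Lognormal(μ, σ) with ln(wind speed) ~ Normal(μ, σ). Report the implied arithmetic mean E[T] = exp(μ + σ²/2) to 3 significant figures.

E[T] ≈ 18.2 m/s

If T ~ Lognormal(μ,σ) then ln T ~ Normal(μ,σ), so the p-quantile of ln T is μ + z_p·σ.
ln(14) = 2.639 and ln(23) = 3.135; z_{0.26} = -0.6433, z_{0.81} = 0.8779.
σ = (3.135 − 2.639)/(0.8779 − (-0.6433)) = 0.326.
μ = 2.639 − (-0.6433)·0.326 = 2.849.
E[T] = exp(μ + σ²/2) = exp(2.849 + 0.0532) = 18.2 m/s.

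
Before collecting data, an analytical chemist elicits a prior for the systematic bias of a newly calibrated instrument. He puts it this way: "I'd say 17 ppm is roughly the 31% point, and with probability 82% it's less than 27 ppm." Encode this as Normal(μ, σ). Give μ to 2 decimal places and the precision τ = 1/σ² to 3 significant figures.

μ = 20.51, τ = 0.0199

For Normal(μ,σ), the p-quantile is μ + z_p·σ. Here z_{0.31} = -0.4959, z_{0.82} = 0.9154.
So 17 = μ − 0.4959σ and 27 = μ + 0.9154σ.
Subtracting: σ = (27 − 17)/(0.9154 − (-0.4959)) = 7.09.
Then μ = 17 − (-0.4959)·7.09 = 20.51.
Precision τ = 1/σ² = 1/7.086² = 0.0199.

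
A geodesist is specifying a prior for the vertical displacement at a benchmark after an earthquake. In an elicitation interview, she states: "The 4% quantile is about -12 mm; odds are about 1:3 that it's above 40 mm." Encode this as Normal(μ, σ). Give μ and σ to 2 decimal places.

μ = 25.54, σ = 21.44

For Normal(μ,σ), the p-quantile is μ + z_p·σ. Here z_{0.04} = -1.751, z_{0.75} = 0.6745.
So -12 = μ − 1.751σ and 40 = μ + 0.6745σ.
Subtracting: σ = (40 − -12)/(0.6745 − (-1.751)) = 21.44.
Then μ = -12 − (-1.751)·21.44 = 25.54.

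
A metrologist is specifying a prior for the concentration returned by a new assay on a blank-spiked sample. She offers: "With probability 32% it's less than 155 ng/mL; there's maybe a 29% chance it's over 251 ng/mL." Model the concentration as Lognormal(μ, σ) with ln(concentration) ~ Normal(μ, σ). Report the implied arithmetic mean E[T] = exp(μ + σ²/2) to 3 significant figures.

E[T] ≈ 216 ng/mL

If T ~ Lognormal(μ,σ) then ln T ~ Normal(μ,σ), so the p-quantile of ln T is μ + z_p·σ.
ln(155) = 5.043 and ln(251) = 5.525; z_{0.32} = -0.4677, z_{0.71} = 0.5534.
σ = (5.525 − 5.043)/(0.5534 − (-0.4677)) = 0.472.
μ = 5.043 − (-0.4677)·0.472 = 5.264.
E[T] = exp(μ + σ²/2) = exp(5.264 + 0.1114) = 216 ng/mL.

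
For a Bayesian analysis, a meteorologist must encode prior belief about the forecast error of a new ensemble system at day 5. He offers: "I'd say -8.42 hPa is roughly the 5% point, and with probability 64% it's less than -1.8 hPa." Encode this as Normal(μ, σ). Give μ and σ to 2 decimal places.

μ = -2.98, σ = 3.30

For Normal(μ,σ), the p-quantile is μ + z_p·σ. Here z_{0.05} = -1.645, z_{0.64} = 0.3585.
So -8.42 = μ − 1.645σ and -1.8 = μ + 0.3585σ.
Subtracting: σ = (-1.8 − -8.42)/(0.3585 − (-1.645)) = 3.30.
Then μ = -8.42 − (-1.645)·3.30 = -2.98.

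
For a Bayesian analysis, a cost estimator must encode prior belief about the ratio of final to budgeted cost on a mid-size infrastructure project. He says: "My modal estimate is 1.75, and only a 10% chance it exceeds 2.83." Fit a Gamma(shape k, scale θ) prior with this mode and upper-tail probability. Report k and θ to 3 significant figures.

Gamma(k,θ) with k>1 has mode (k−1)θ, so θ = 1.75/(k−1).
Need P(X < 2.83) = 0.9 with θ tied to k this way. Start at k = 2, θ = 1.75: P(X<2.83) ≈ 0.481.
Too low — raise k to concentrate. Iterating converges to k ≈ 9.14.
Then θ = 1.75/(9.14−1) ≈ 0.215.

k ≈ 9.14, θ ≈ 0.215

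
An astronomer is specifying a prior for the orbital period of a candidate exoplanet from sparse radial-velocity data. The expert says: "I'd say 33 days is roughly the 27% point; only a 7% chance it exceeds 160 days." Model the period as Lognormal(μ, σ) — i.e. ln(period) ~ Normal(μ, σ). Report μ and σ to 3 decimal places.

μ ≈ 3.960, σ ≈ 0.756

If T ~ Lognormal(μ,σ) then ln T ~ Normal(μ,σ), so the p-quantile of ln T is μ + z_p·σ.
ln(33) = 3.497 and ln(160) = 5.075; z_{0.27} = -0.6128, z_{0.93} = 1.476.
σ = (5.075 − 3.497)/(1.476 − (-0.6128)) = 0.756.
μ = 3.497 − (-0.6128)·0.756 = 3.960.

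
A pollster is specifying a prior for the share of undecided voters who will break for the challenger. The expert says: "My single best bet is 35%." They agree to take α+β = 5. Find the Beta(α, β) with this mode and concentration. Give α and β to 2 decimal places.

For α,β > 1 the Beta mode is (α−1)/(α+β−2). With α+β = 5, the mode is (α−1)/3.
Set (α−1)/3 = 0.35 → α = 1 + 0.35·3 = 2.05.
β = 5 − α = 2.95.

α = 2.05, β = 2.95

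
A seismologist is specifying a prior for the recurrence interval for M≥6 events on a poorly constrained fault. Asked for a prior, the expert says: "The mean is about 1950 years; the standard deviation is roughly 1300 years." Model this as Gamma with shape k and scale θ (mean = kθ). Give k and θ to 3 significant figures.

For Gamma(k, scale θ): mean = kθ, variance = kθ², so CV = 1/√k.
CV = SD/mean = 1300/1950 = 0.6667, hence k = 1/CV² = 2.25.
Then θ = mean/k = 1950/2.25 = 867.

k ≈ 2.25, θ ≈ 867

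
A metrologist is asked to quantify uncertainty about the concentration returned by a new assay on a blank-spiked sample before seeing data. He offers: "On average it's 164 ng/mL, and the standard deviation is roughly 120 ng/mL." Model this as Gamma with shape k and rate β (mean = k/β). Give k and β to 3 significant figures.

k ≈ 1.87, β ≈ 0.0114

For Gamma(k, rate β): mean = k/β, variance = k/β², so CV = 1/√k.
CV = SD/mean = 120/164 = 0.7317, hence k = 1/CV² = 1.87.
Then β = k/mean = 1.87/164 = 0.0114.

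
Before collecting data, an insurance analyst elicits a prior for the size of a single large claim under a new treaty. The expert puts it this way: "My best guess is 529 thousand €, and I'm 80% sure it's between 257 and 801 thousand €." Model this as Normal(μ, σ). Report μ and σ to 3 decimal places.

A symmetric 80% interval runs μ ± z·σ with z = 1.282.
Half-width = 272, so σ = 272/1.282 = 212.243.
μ is the stated best guess, 529.000.

μ = 529.000, σ = 212.243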